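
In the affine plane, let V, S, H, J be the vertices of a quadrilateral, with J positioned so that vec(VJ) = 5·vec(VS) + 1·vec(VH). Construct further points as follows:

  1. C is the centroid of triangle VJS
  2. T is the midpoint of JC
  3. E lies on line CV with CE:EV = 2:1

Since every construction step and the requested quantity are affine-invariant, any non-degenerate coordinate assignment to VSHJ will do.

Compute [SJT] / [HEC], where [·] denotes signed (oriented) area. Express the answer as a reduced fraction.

[SJT]:[HEC] = 1/8

Choose coordinates V = (0, 0), S = (1, 0), H = (0, 1), J = (5, 1).
1. C is the centroid of triangle VJS ⇒ C = (2, 1/3)
2. T is the midpoint of JC ⇒ T = (7/2, 2/3)
3. E lies on line CV with CE:EV = 2:1 ⇒ E = (2/3, 1/9)
2·[SJT] = 1/6, 2·[HEC] = 4/3
[SJT]:[HEC] = 1/6:4/3 = 1/8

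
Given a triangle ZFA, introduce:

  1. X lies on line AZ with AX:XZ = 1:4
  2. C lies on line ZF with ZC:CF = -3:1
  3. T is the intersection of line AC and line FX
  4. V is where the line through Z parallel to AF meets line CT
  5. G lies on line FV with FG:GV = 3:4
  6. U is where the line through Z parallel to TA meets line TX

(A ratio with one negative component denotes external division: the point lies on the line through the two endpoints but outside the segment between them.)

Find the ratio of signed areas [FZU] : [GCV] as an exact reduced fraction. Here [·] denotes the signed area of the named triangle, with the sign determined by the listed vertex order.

[FZU]:[GCV] = 14/3

Work in coordinates with Z = (0, 0), F = (1, 0), A = (0, 1).
1. X lies on line AZ with AX:XZ = 1:4 ⇒ X = (0, 4/5)
2. C lies on line ZF with ZC:CF = -3:1 ⇒ C = (3/2, 0)
3. T is the intersection of line AC and line FX ⇒ T = (-3/2, 2)
4. V is where the line through Z parallel to AF meets line CT ⇒ V = (-3, 3)
5. G lies on line FV with FG:GV = 3:4 ⇒ G = (-5/7, 9/7)
6. U is where the line through Z parallel to TA meets line TX ⇒ U = (6, -4)
2·[FZU] = 4, 2·[GCV] = 6/7
[FZU]:[GCV] = 4:6/7 = 14/3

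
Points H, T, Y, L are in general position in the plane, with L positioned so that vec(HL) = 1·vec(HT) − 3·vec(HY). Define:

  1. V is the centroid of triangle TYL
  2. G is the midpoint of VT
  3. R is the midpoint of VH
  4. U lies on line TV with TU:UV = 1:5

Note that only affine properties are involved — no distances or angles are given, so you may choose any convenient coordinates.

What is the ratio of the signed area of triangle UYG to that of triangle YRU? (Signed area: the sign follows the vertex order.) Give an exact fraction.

[UYG]:[YRU] = 3/8

Choose coordinates H = (0, 0), T = (1, 0), Y = (0, 1), L = (1, -3).
1. V is the centroid of triangle TYL ⇒ V = (2/3, -2/3)
2. G is the midpoint of VT ⇒ G = (5/6, -1/3)
3. R is the midpoint of VH ⇒ R = (1/3, -1/3)
4. U lies on line TV with TU:UV = 1:5 ⇒ U = (17/18, -1/9)
2·[UYG] = 1/3, 2·[YRU] = 8/9
[UYG]:[YRU] = 1/3:8/9 = 3/8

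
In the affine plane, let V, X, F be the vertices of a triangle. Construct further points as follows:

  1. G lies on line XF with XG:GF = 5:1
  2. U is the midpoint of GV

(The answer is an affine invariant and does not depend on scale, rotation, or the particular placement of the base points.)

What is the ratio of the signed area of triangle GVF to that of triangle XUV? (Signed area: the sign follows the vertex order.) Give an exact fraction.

Assign V = (0, 0), X = (1, 0), F = (0, 1) — the answer is frame-independent, so this choice is without loss of generality.
1. G lies on line XF with XG:GF = 5:1 ⇒ G = (1/6, 5/6)
2. U is the midpoint of GV ⇒ U = (1/12, 5/12)
2·[GVF] = -1/6, 2·[XUV] = 5/12
[GVF]:[XUV] = -1/6:5/12 = -2/5

[GVF]:[XUV] = -2/5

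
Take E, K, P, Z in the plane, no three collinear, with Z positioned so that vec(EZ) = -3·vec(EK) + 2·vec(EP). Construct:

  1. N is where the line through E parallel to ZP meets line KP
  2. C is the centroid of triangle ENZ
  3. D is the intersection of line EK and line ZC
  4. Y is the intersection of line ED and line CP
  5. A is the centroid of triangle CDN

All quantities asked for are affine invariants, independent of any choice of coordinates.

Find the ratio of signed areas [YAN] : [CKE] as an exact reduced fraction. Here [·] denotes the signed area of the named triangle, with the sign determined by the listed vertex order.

Choose coordinates E = (0, 0), K = (1, 0), P = (0, 1), Z = (-3, 2).
1. N is where the line through E parallel to ZP meets line KP ⇒ N = (3/2, -1/2)
2. C is the centroid of triangle ENZ ⇒ C = (-1/2, 1/2)
3. D is the intersection of line EK and line ZC ⇒ D = (1/3, 0)
4. Y is the intersection of line ED and line CP ⇒ Y = (-1, 0)
5. A is the centroid of triangle CDN ⇒ A = (4/9, 0)
2·[YAN] = -13/18, 2·[CKE] = -1/2
[YAN]:[CKE] = -13/18:-1/2 = 13/9

[YAN]:[CKE] = 13/9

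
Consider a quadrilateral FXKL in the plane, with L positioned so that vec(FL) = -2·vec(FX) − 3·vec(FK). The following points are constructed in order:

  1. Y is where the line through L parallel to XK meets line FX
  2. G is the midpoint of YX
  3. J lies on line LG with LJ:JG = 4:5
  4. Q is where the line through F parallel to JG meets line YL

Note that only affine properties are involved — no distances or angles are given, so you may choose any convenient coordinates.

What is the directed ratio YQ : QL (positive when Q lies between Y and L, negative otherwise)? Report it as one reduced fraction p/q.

YQ:QL = -5/2

Set F = (0, 0), X = (1, 0), K = (0, 1), L = (-2, -3); any affine frame gives the same invariant.
1. Y is where the line through L parallel to XK meets line FX ⇒ Y = (-5, 0)
2. G is the midpoint of YX ⇒ G = (-2, 0)
3. J lies on line LG with LJ:JG = 4:5 ⇒ J = (-2, -5/3)
4. Q is where the line through F parallel to JG meets line YL ⇒ Q = (0, -5)
Q = Y + t·(L−Y) with t = 5/3, so YQ:QL = t:(1−t) = 5/3:-2/3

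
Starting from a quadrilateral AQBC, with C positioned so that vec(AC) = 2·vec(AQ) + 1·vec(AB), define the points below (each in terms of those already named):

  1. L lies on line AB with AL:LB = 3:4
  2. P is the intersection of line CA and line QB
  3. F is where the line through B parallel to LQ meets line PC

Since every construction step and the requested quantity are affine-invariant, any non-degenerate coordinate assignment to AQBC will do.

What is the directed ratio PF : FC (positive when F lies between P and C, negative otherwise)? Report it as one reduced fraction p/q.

PF:FC = 4/9

Choose coordinates A = (0, 0), Q = (1, 0), B = (0, 1), C = (2, 1).
1. L lies on line AB with AL:LB = 3:4 ⇒ L = (0, 3/7)
2. P is the intersection of line CA and line QB ⇒ P = (2/3, 1/3)
3. F is where the line through B parallel to LQ meets line PC ⇒ F = (14/13, 7/13)
F = P + t·(C−P) with t = 4/13, so PF:FC = t:(1−t) = 4/13:9/13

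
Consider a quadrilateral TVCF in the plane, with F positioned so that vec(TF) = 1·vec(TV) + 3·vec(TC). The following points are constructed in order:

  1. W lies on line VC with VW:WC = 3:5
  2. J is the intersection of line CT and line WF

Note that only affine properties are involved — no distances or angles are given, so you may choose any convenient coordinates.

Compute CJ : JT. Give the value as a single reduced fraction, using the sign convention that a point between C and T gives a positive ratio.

CJ:JT = -5/4

Assign T = (0, 0), V = (1, 0), C = (0, 1), F = (1, 3) — the answer is frame-independent, so this choice is without loss of generality.
1. W lies on line VC with VW:WC = 3:5 ⇒ W = (5/8, 3/8)
2. J is the intersection of line CT and line WF ⇒ J = (0, -4)
J = C + t·(T−C) with t = 5, so CJ:JT = t:(1−t) = 5:-4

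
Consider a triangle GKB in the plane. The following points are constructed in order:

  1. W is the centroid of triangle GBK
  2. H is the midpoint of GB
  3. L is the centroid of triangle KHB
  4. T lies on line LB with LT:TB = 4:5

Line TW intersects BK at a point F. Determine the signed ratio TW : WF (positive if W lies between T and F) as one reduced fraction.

Assign G = (0, 0), K = (1, 0), B = (0, 1) — the answer is frame-independent, so this choice is without loss of generality.
1. W is the centroid of triangle GBK ⇒ W = (1/3, 1/3)
2. H is the midpoint of GB ⇒ H = (0, 1/2)
3. L is the centroid of triangle KHB ⇒ L = (1/3, 1/2)
4. T lies on line LB with LT:TB = 4:5 ⇒ T = (5/27, 13/18)
line TW meets BK at F = (5/39, 34/39)
W = T + t·(F−T) with t = -13/5, so TW:WF = -13/5:18/5

TW:WF = -13/18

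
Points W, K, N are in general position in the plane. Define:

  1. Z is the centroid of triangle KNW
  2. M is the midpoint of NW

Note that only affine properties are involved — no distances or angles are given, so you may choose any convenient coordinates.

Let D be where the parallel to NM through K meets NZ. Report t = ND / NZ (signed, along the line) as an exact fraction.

Choose coordinates W = (0, 0), K = (1, 0), N = (0, 1).
1. Z is the centroid of triangle KNW ⇒ Z = (1/3, 1/3)
2. M is the midpoint of NW ⇒ M = (0, 1/2)
through K parallel to NM: direction (0, -1/2); meets NZ at D = (1, -1)
D = N + t·(Z−N) with t = 3

t = 3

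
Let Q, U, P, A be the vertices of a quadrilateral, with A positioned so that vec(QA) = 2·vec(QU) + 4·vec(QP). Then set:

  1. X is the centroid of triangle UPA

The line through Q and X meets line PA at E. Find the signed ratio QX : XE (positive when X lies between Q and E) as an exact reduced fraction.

Assign Q = (0, 0), U = (1, 0), P = (0, 1), A = (2, 4) — the answer is frame-independent, so this choice is without loss of generality.
1. X is the centroid of triangle UPA ⇒ X = (1, 5/3)
line QX meets PA at E = (6, 10)
X = Q + t·(E−Q) with t = 1/6, so QX:XE = 1/6:5/6

QX:XE = 1/5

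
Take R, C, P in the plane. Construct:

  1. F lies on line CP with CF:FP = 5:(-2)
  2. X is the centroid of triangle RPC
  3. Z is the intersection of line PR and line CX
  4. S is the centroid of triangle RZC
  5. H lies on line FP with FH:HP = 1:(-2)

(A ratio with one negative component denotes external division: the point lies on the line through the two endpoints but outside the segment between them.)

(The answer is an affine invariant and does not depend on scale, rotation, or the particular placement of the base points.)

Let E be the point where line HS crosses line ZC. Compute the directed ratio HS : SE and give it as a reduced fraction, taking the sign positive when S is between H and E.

HS:SE = -8

Choose coordinates R = (0, 0), C = (1, 0), P = (0, 1).
1. F lies on line CP with CF:FP = 5:(-2) ⇒ F = (-2/3, 5/3)
2. X is the centroid of triangle RPC ⇒ X = (1/3, 1/3)
3. Z is the intersection of line PR and line CX ⇒ Z = (0, 1/2)
4. S is the centroid of triangle RZC ⇒ S = (1/3, 1/6)
5. H lies on line FP with FH:HP = 1:(-2) ⇒ H = (-4/3, 7/3)
line HS meets ZC at E = (1/8, 7/16)
S = H + t·(E−H) with t = 8/7, so HS:SE = 8/7:-1/7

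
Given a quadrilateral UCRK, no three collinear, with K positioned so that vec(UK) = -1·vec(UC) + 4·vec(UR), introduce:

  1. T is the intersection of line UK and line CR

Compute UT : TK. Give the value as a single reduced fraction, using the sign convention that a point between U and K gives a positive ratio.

UT:TK = 1/2

Set U = (0, 0), C = (1, 0), R = (0, 1), K = (-1, 4); any affine frame gives the same invariant.
1. T is the intersection of line UK and line CR ⇒ T = (-1/3, 4/3)
T = U + t·(K−U) with t = 1/3, so UT:TK = t:(1−t) = 1/3:2/3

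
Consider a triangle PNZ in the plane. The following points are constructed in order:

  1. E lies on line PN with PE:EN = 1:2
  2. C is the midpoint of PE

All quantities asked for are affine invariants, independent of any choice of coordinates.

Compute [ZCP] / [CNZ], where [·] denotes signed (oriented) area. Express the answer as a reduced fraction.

Choose coordinates P = (0, 0), N = (1, 0), Z = (0, 1).
1. E lies on line PN with PE:EN = 1:2 ⇒ E = (1/3, 0)
2. C is the midpoint of PE ⇒ C = (1/6, 0)
2·[ZCP] = -1/6, 2·[CNZ] = 5/6
[ZCP]:[CNZ] = -1/6:5/6 = -1/5

[ZCP]:[CNZ] = -1/5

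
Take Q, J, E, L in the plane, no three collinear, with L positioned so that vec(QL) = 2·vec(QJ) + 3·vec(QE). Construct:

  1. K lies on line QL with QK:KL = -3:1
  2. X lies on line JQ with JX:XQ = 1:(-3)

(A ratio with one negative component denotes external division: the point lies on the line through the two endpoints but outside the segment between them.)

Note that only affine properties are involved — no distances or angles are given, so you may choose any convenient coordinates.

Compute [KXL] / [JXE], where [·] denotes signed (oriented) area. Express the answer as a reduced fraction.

[KXL]:[JXE] = -9/2

Choose coordinates Q = (0, 0), J = (1, 0), E = (0, 1), L = (2, 3).
1. K lies on line QL with QK:KL = -3:1 ⇒ K = (3, 9/2)
2. X lies on line JQ with JX:XQ = 1:(-3) ⇒ X = (3/2, 0)
2·[KXL] = -9/4, 2·[JXE] = 1/2
[KXL]:[JXE] = -9/4:1/2 = -9/2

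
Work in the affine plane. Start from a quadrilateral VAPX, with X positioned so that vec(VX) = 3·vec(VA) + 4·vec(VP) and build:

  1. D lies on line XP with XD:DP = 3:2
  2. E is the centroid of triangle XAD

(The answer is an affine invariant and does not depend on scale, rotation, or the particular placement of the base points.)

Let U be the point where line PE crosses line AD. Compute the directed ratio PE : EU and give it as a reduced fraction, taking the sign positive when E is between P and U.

PE:EU = -3

Choose coordinates V = (0, 0), A = (1, 0), P = (0, 1), X = (3, 4).
1. D lies on line XP with XD:DP = 3:2 ⇒ D = (6/5, 11/5)
2. E is the centroid of triangle XAD ⇒ E = (26/15, 31/15)
line PE meets AD at U = (52/45, 77/45)
E = P + t·(U−P) with t = 3/2, so PE:EU = 3/2:-1/2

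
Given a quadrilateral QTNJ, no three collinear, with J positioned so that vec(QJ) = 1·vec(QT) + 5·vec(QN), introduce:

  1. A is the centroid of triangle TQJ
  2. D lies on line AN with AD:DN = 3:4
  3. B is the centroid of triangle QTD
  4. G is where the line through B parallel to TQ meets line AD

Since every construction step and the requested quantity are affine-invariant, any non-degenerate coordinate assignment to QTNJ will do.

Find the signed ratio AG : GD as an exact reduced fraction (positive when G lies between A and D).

AG:GD = -38/29

Set Q = (0, 0), T = (1, 0), N = (0, 1), J = (1, 5); any affine frame gives the same invariant.
1. A is the centroid of triangle TQJ ⇒ A = (2/3, 5/3)
2. D lies on line AN with AD:DN = 3:4 ⇒ D = (8/21, 29/21)
3. B is the centroid of triangle QTD ⇒ B = (29/63, 29/63)
4. G is where the line through B parallel to TQ meets line AD ⇒ G = (-34/63, 29/63)
G = A + t·(D−A) with t = 38/9, so AG:GD = t:(1−t) = 38/9:-29/9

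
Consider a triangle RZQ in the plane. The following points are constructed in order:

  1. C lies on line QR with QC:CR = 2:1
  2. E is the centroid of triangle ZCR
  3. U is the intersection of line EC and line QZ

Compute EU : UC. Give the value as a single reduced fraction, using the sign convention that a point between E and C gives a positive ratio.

EU:UC = -5/6

Choose coordinates R = (0, 0), Z = (1, 0), Q = (0, 1).
1. C lies on line QR with QC:CR = 2:1 ⇒ C = (0, 1/3)
2. E is the centroid of triangle ZCR ⇒ E = (1/3, 1/9)
3. U is the intersection of line EC and line QZ ⇒ U = (2, -1)
U = E + t·(C−E) with t = -5, so EU:UC = t:(1−t) = -5:6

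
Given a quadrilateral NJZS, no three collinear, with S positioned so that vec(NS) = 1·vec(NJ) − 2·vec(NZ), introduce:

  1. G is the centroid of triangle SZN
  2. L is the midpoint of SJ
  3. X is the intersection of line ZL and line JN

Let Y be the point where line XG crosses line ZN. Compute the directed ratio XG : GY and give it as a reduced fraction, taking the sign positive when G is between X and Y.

XG:GY = 1/2

Work in coordinates with N = (0, 0), J = (1, 0), Z = (0, 1), S = (1, -2).
1. G is the centroid of triangle SZN ⇒ G = (1/3, -1/3)
2. L is the midpoint of SJ ⇒ L = (1, -1)
3. X is the intersection of line ZL and line JN ⇒ X = (1/2, 0)
line XG meets ZN at Y = (0, -1)
G = X + t·(Y−X) with t = 1/3, so XG:GY = 1/3:2/3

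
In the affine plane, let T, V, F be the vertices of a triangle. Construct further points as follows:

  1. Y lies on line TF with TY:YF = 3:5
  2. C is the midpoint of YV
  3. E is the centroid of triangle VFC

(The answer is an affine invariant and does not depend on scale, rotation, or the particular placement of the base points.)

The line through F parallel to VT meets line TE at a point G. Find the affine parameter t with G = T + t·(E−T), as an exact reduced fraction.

Work in coordinates with T = (0, 0), V = (1, 0), F = (0, 1).
1. Y lies on line TF with TY:YF = 3:5 ⇒ Y = (0, 3/8)
2. C is the midpoint of YV ⇒ C = (1/2, 3/16)
3. E is the centroid of triangle VFC ⇒ E = (1/2, 19/48)
through F parallel to VT: direction (-1, 0); meets TE at G = (24/19, 1)
G = T + t·(E−T) with t = 48/19

t = 48/19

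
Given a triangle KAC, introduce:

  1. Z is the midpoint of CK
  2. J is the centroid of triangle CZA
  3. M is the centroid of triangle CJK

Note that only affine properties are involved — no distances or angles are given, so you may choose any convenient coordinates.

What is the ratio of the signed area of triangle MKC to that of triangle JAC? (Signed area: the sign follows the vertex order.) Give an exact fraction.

[MKC]:[JAC] = -2/3

Set K = (0, 0), A = (1, 0), C = (0, 1); any affine frame gives the same invariant.
1. Z is the midpoint of CK ⇒ Z = (0, 1/2)
2. J is the centroid of triangle CZA ⇒ J = (1/3, 1/2)
3. M is the centroid of triangle CJK ⇒ M = (1/9, 1/2)
2·[MKC] = -1/9, 2·[JAC] = 1/6
[MKC]:[JAC] = -1/9:1/6 = -2/3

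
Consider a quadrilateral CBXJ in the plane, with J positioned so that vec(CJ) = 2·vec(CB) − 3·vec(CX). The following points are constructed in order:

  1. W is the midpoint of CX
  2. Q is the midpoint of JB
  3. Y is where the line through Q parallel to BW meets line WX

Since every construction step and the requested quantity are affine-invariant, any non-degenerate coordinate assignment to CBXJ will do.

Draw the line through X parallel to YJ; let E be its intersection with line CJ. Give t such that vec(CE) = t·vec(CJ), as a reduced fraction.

Work in coordinates with C = (0, 0), B = (1, 0), X = (0, 1), J = (2, -3).
1. W is the midpoint of CX ⇒ W = (0, 1/2)
2. Q is the midpoint of JB ⇒ Q = (3/2, -3/2)
3. Y is where the line through Q parallel to BW meets line WX ⇒ Y = (0, -3/4)
through X parallel to YJ: direction (2, -9/4); meets CJ at E = (-8/3, 4)
E = C + t·(J−C) with t = -4/3

t = -4/3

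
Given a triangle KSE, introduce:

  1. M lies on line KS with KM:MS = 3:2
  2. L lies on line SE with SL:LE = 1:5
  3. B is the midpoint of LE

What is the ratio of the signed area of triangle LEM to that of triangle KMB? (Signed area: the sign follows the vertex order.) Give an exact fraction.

[LEM]:[KMB] = 20/21

Assign K = (0, 0), S = (1, 0), E = (0, 1) — the answer is frame-independent, so this choice is without loss of generality.
1. M lies on line KS with KM:MS = 3:2 ⇒ M = (3/5, 0)
2. L lies on line SE with SL:LE = 1:5 ⇒ L = (5/6, 1/6)
3. B is the midpoint of LE ⇒ B = (5/12, 7/12)
2·[LEM] = 1/3, 2·[KMB] = 7/20
[LEM]:[KMB] = 1/3:7/20 = 20/21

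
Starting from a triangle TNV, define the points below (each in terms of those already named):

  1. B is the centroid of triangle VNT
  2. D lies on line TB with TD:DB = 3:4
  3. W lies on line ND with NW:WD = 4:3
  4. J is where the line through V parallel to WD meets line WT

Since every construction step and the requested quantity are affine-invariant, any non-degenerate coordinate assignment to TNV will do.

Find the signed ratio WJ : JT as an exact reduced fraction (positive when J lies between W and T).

Work in coordinates with T = (0, 0), N = (1, 0), V = (0, 1).
1. B is the centroid of triangle VNT ⇒ B = (1/3, 1/3)
2. D lies on line TB with TD:DB = 3:4 ⇒ D = (1/7, 1/7)
3. W lies on line ND with NW:WD = 4:3 ⇒ W = (25/49, 4/49)
4. J is where the line through V parallel to WD meets line WT ⇒ J = (150/49, 24/49)
J = W + t·(T−W) with t = -5, so WJ:JT = t:(1−t) = -5:6

WJ:JT = -5/6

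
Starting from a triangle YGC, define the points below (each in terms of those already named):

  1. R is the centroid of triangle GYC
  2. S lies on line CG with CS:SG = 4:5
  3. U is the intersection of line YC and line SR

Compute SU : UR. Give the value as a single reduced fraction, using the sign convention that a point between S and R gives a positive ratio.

SU:UR = -4/3

Work in coordinates with Y = (0, 0), G = (1, 0), C = (0, 1).
1. R is the centroid of triangle GYC ⇒ R = (1/3, 1/3)
2. S lies on line CG with CS:SG = 4:5 ⇒ S = (4/9, 5/9)
3. U is the intersection of line YC and line SR ⇒ U = (0, -1/3)
U = S + t·(R−S) with t = 4, so SU:UR = t:(1−t) = 4:-3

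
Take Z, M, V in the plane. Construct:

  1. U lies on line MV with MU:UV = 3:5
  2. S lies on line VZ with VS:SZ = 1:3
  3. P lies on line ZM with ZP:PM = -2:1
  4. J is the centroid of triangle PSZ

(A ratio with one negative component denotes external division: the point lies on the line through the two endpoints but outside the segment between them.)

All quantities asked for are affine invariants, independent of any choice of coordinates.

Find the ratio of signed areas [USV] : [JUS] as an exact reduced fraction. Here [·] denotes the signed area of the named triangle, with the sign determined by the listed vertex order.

Work in coordinates with Z = (0, 0), M = (1, 0), V = (0, 1).
1. U lies on line MV with MU:UV = 3:5 ⇒ U = (5/8, 3/8)
2. S lies on line VZ with VS:SZ = 1:3 ⇒ S = (0, 3/4)
3. P lies on line ZM with ZP:PM = -2:1 ⇒ P = (2, 0)
4. J is the centroid of triangle PSZ ⇒ J = (2/3, 1/4)
2·[USV] = -5/32, 2·[JUS] = 1/16
[USV]:[JUS] = -5/32:1/16 = -5/2

[USV]:[JUS] = -5/2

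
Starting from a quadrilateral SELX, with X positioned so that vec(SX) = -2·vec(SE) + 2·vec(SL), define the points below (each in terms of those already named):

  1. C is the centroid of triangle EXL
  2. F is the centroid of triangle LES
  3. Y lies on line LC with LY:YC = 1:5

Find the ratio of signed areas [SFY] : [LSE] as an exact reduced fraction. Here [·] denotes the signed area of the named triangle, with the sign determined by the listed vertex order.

Work in coordinates with S = (0, 0), E = (1, 0), L = (0, 1), X = (-2, 2).
1. C is the centroid of triangle EXL ⇒ C = (-1/3, 1)
2. F is the centroid of triangle LES ⇒ F = (1/3, 1/3)
3. Y lies on line LC with LY:YC = 1:5 ⇒ Y = (-1/18, 1)
2·[SFY] = 19/54, 2·[LSE] = 1
[SFY]:[LSE] = 19/54:1 = 19/54

[SFY]:[LSE] = 19/54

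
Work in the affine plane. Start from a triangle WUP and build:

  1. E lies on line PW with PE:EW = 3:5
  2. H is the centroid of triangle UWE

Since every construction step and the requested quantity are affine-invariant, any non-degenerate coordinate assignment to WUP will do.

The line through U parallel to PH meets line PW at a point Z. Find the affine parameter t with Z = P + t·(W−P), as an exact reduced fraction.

Set W = (0, 0), U = (1, 0), P = (0, 1); any affine frame gives the same invariant.
1. E lies on line PW with PE:EW = 3:5 ⇒ E = (0, 5/8)
2. H is the centroid of triangle UWE ⇒ H = (1/3, 5/24)
through U parallel to PH: direction (1/3, -19/24); meets PW at Z = (0, 19/8)
Z = P + t·(W−P) with t = -11/8

t = -11/8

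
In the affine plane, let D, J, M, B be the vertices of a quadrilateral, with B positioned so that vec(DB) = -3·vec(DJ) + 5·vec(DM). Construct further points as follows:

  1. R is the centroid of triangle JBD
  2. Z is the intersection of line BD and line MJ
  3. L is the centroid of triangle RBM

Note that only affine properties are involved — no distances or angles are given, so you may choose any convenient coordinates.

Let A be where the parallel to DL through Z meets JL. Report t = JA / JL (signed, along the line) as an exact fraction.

Set D = (0, 0), J = (1, 0), M = (0, 1), B = (-3, 5); any affine frame gives the same invariant.
1. R is the centroid of triangle JBD ⇒ R = (-2/3, 5/3)
2. Z is the intersection of line BD and line MJ ⇒ Z = (-3/2, 5/2)
3. L is the centroid of triangle RBM ⇒ L = (-11/9, 23/9)
through Z parallel to DL: direction (-11/9, 23/9); meets JL at A = (-131/69, 10/3)
A = J + t·(L−J) with t = 30/23

t = 30/23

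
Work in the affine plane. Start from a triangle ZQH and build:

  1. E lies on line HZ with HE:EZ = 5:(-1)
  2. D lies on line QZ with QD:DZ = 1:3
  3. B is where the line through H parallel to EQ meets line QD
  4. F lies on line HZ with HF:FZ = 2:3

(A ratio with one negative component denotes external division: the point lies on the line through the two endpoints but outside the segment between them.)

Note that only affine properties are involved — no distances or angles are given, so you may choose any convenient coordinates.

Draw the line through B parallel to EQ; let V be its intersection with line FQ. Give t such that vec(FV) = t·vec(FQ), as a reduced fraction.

t = -8/17

Set Z = (0, 0), Q = (1, 0), H = (0, 1); any affine frame gives the same invariant.
1. E lies on line HZ with HE:EZ = 5:(-1) ⇒ E = (0, -1/4)
2. D lies on line QZ with QD:DZ = 1:3 ⇒ D = (3/4, 0)
3. B is where the line through H parallel to EQ meets line QD ⇒ B = (-4, 0)
4. F lies on line HZ with HF:FZ = 2:3 ⇒ F = (0, 3/5)
through B parallel to EQ: direction (1, 1/4); meets FQ at V = (-8/17, 15/17)
V = F + t·(Q−F) with t = -8/17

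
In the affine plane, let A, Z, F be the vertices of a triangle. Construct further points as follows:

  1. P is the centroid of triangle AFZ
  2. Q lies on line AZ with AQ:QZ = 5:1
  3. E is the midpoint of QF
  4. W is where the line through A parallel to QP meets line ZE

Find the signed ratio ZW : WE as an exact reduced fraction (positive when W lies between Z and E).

ZW:WE = -6/7

Choose coordinates A = (0, 0), Z = (1, 0), F = (0, 1).
1. P is the centroid of triangle AFZ ⇒ P = (1/3, 1/3)
2. Q lies on line AZ with AQ:QZ = 5:1 ⇒ Q = (5/6, 0)
3. E is the midpoint of QF ⇒ E = (5/12, 1/2)
4. W is where the line through A parallel to QP meets line ZE ⇒ W = (9/2, -3)
W = Z + t·(E−Z) with t = -6, so ZW:WE = t:(1−t) = -6:7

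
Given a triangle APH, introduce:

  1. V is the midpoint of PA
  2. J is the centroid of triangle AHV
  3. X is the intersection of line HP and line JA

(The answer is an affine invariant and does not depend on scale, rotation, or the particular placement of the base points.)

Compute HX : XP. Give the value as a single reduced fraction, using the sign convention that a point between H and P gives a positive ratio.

HX:XP = 1/2

Assign A = (0, 0), P = (1, 0), H = (0, 1) — the answer is frame-independent, so this choice is without loss of generality.
1. V is the midpoint of PA ⇒ V = (1/2, 0)
2. J is the centroid of triangle AHV ⇒ J = (1/6, 1/3)
3. X is the intersection of line HP and line JA ⇒ X = (1/3, 2/3)
X = H + t·(P−H) with t = 1/3, so HX:XP = t:(1−t) = 1/3:2/3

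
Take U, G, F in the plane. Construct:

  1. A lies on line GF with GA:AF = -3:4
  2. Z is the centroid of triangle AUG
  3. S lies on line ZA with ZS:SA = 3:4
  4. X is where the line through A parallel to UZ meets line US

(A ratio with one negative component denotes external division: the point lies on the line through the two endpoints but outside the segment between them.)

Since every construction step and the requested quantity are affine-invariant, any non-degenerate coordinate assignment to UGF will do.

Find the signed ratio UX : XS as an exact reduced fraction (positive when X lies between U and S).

Work in coordinates with U = (0, 0), G = (1, 0), F = (0, 1).
1. A lies on line GF with GA:AF = -3:4 ⇒ A = (4, -3)
2. Z is the centroid of triangle AUG ⇒ Z = (5/3, -1)
3. S lies on line ZA with ZS:SA = 3:4 ⇒ S = (8/3, -13/7)
4. X is where the line through A parallel to UZ meets line US ⇒ X = (56/9, -13/3)
X = U + t·(S−U) with t = 7/3, so UX:XS = t:(1−t) = 7/3:-4/3

UX:XS = -7/4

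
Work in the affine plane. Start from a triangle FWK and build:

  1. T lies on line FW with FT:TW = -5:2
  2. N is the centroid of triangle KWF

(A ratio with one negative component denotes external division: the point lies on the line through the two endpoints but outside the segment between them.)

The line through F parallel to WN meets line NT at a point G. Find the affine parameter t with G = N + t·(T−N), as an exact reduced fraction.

Work in coordinates with F = (0, 0), W = (1, 0), K = (0, 1).
1. T lies on line FW with FT:TW = -5:2 ⇒ T = (5/3, 0)
2. N is the centroid of triangle KWF ⇒ N = (1/3, 1/3)
through F parallel to WN: direction (-2/3, 1/3); meets NT at G = (-5/3, 5/6)
G = N + t·(T−N) with t = -3/2

t = -3/2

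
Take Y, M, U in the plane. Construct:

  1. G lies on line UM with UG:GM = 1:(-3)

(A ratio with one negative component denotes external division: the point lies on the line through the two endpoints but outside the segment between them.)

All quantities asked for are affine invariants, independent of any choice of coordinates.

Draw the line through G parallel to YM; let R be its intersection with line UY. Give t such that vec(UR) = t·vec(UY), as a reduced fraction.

Work in coordinates with Y = (0, 0), M = (1, 0), U = (0, 1).
1. G lies on line UM with UG:GM = 1:(-3) ⇒ G = (-1/2, 3/2)
through G parallel to YM: direction (1, 0); meets UY at R = (0, 3/2)
R = U + t·(Y−U) with t = -1/2

t = -1/2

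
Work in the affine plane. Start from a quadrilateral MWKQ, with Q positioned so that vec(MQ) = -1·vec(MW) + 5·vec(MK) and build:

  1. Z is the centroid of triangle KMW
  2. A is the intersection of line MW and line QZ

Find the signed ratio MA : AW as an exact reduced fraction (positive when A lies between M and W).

MA:AW = 3/4

Assign M = (0, 0), W = (1, 0), K = (0, 1), Q = (-1, 5) — the answer is frame-independent, so this choice is without loss of generality.
1. Z is the centroid of triangle KMW ⇒ Z = (1/3, 1/3)
2. A is the intersection of line MW and line QZ ⇒ A = (3/7, 0)
A = M + t·(W−M) with t = 3/7, so MA:AW = t:(1−t) = 3/7:4/7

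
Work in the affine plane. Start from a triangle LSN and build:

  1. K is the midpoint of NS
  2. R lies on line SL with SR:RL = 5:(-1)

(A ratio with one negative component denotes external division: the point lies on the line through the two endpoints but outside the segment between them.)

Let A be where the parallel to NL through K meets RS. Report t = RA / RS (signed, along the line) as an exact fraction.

Assign L = (0, 0), S = (1, 0), N = (0, 1) — the answer is frame-independent, so this choice is without loss of generality.
1. K is the midpoint of NS ⇒ K = (1/2, 1/2)
2. R lies on line SL with SR:RL = 5:(-1) ⇒ R = (-1/4, 0)
through K parallel to NL: direction (0, -1); meets RS at A = (1/2, 0)
A = R + t·(S−R) with t = 3/5

t = 3/5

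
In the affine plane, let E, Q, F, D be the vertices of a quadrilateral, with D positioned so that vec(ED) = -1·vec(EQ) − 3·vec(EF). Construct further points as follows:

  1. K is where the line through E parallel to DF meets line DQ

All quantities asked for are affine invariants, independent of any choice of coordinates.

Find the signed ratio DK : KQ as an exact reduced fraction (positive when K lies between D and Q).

Work in coordinates with E = (0, 0), Q = (1, 0), F = (0, 1), D = (-1, -3).
1. K is where the line through E parallel to DF meets line DQ ⇒ K = (-3/5, -12/5)
K = D + t·(Q−D) with t = 1/5, so DK:KQ = t:(1−t) = 1/5:4/5

DK:KQ = 1/4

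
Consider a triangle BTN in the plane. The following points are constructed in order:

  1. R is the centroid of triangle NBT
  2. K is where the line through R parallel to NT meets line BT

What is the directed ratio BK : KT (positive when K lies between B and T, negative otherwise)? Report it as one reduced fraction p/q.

Set B = (0, 0), T = (1, 0), N = (0, 1); any affine frame gives the same invariant.
1. R is the centroid of triangle NBT ⇒ R = (1/3, 1/3)
2. K is where the line through R parallel to NT meets line BT ⇒ K = (2/3, 0)
K = B + t·(T−B) with t = 2/3, so BK:KT = t:(1−t) = 2/3:1/3

BK:KT = 2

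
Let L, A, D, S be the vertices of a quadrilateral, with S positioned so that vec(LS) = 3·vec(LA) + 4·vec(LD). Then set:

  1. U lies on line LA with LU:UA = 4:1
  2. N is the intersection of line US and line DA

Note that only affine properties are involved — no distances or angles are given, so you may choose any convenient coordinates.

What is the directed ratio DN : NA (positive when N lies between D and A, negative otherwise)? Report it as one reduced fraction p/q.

Assign L = (0, 0), A = (1, 0), D = (0, 1), S = (3, 4) — the answer is frame-independent, so this choice is without loss of generality.
1. U lies on line LA with LU:UA = 4:1 ⇒ U = (4/5, 0)
2. N is the intersection of line US and line DA ⇒ N = (27/31, 4/31)
N = D + t·(A−D) with t = 27/31, so DN:NA = t:(1−t) = 27/31:4/31

DN:NA = 27/4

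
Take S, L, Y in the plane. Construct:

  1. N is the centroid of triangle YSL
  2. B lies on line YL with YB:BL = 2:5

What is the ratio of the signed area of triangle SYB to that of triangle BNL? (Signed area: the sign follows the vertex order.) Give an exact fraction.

Assign S = (0, 0), L = (1, 0), Y = (0, 1) — the answer is frame-independent, so this choice is without loss of generality.
1. N is the centroid of triangle YSL ⇒ N = (1/3, 1/3)
2. B lies on line YL with YB:BL = 2:5 ⇒ B = (2/7, 5/7)
2·[SYB] = -2/7, 2·[BNL] = 5/21
[SYB]:[BNL] = -2/7:5/21 = -6/5

[SYB]:[BNL] = -6/5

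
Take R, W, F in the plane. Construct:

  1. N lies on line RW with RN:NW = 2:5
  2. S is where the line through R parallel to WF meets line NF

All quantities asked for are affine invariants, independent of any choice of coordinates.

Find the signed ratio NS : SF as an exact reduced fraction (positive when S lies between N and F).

Work in coordinates with R = (0, 0), W = (1, 0), F = (0, 1).
1. N lies on line RW with RN:NW = 2:5 ⇒ N = (2/7, 0)
2. S is where the line through R parallel to WF meets line NF ⇒ S = (2/5, -2/5)
S = N + t·(F−N) with t = -2/5, so NS:SF = t:(1−t) = -2/5:7/5

NS:SF = -2/7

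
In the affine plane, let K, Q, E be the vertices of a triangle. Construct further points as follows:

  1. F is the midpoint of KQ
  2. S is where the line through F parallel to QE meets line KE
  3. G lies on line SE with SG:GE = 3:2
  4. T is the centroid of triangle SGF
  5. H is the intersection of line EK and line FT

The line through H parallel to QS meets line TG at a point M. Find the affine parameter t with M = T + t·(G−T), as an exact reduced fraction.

Work in coordinates with K = (0, 0), Q = (1, 0), E = (0, 1).
1. F is the midpoint of KQ ⇒ F = (1/2, 0)
2. S is where the line through F parallel to QE meets line KE ⇒ S = (0, 1/2)
3. G lies on line SE with SG:GE = 3:2 ⇒ G = (0, 4/5)
4. T is the centroid of triangle SGF ⇒ T = (1/6, 13/30)
5. H is the intersection of line EK and line FT ⇒ H = (0, 13/20)
through H parallel to QS: direction (-1, 1/2); meets TG at M = (3/34, 103/170)
M = T + t·(G−T) with t = 8/17

t = 8/17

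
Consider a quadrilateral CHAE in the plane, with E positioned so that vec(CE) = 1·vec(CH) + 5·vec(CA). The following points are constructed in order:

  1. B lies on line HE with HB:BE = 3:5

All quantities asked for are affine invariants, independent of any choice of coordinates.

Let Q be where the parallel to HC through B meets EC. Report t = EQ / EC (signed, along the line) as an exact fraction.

Set C = (0, 0), H = (1, 0), A = (0, 1), E = (1, 5); any affine frame gives the same invariant.
1. B lies on line HE with HB:BE = 3:5 ⇒ B = (1, 15/8)
through B parallel to HC: direction (-1, 0); meets EC at Q = (3/8, 15/8)
Q = E + t·(C−E) with t = 5/8

t = 5/8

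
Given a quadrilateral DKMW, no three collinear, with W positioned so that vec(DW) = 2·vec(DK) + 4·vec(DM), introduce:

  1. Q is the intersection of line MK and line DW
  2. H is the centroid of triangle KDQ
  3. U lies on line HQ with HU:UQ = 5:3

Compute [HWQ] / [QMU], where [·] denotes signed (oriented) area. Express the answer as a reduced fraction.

[HWQ]:[QMU] = 80/3

Choose coordinates D = (0, 0), K = (1, 0), M = (0, 1), W = (2, 4).
1. Q is the intersection of line MK and line DW ⇒ Q = (1/3, 2/3)
2. H is the centroid of triangle KDQ ⇒ H = (4/9, 2/9)
3. U lies on line HQ with HU:UQ = 5:3 ⇒ U = (3/8, 1/2)
2·[HWQ] = 10/9, 2·[QMU] = 1/24
[HWQ]:[QMU] = 10/9:1/24 = 80/3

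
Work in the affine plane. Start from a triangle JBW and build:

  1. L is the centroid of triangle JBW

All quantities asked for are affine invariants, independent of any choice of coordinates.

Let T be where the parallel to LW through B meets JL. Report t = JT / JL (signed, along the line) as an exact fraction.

t = 2

Choose coordinates J = (0, 0), B = (1, 0), W = (0, 1).
1. L is the centroid of triangle JBW ⇒ L = (1/3, 1/3)
through B parallel to LW: direction (-1/3, 2/3); meets JL at T = (2/3, 2/3)
T = J + t·(L−J) with t = 2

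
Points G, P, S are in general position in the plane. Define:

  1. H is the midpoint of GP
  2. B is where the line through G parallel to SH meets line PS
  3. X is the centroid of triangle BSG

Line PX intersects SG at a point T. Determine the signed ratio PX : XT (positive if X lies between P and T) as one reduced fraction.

PX:XT = -4

Work in coordinates with G = (0, 0), P = (1, 0), S = (0, 1).
1. H is the midpoint of GP ⇒ H = (1/2, 0)
2. B is where the line through G parallel to SH meets line PS ⇒ B = (-1, 2)
3. X is the centroid of triangle BSG ⇒ X = (-1/3, 1)
line PX meets SG at T = (0, 3/4)
X = P + t·(T−P) with t = 4/3, so PX:XT = 4/3:-1/3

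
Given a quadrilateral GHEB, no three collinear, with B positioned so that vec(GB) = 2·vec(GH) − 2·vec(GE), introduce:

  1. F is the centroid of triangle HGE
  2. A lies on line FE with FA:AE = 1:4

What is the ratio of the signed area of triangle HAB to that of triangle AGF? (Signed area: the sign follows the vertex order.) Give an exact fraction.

Choose coordinates G = (0, 0), H = (1, 0), E = (0, 1), B = (2, -2).
1. F is the centroid of triangle HGE ⇒ F = (1/3, 1/3)
2. A lies on line FE with FA:AE = 1:4 ⇒ A = (4/15, 7/15)
2·[HAB] = 1, 2·[AGF] = 1/15
[HAB]:[AGF] = 1:1/15 = 15

[HAB]:[AGF] = 15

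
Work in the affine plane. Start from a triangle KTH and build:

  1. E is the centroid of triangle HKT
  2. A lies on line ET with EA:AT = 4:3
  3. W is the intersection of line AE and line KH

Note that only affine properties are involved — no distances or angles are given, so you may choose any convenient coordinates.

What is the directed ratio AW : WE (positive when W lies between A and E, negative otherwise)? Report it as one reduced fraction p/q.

AW:WE = -15/7

Choose coordinates K = (0, 0), T = (1, 0), H = (0, 1).
1. E is the centroid of triangle HKT ⇒ E = (1/3, 1/3)
2. A lies on line ET with EA:AT = 4:3 ⇒ A = (5/7, 1/7)
3. W is the intersection of line AE and line KH ⇒ W = (0, 1/2)
W = A + t·(E−A) with t = 15/8, so AW:WE = t:(1−t) = 15/8:-7/8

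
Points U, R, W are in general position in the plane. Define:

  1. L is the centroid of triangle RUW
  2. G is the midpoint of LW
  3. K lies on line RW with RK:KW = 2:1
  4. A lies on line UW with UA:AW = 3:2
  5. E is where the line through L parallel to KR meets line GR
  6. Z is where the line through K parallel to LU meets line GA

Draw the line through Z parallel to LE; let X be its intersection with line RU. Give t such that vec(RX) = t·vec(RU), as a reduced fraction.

Work in coordinates with U = (0, 0), R = (1, 0), W = (0, 1).
1. L is the centroid of triangle RUW ⇒ L = (1/3, 1/3)
2. G is the midpoint of LW ⇒ G = (1/6, 2/3)
3. K lies on line RW with RK:KW = 2:1 ⇒ K = (1/3, 2/3)
4. A lies on line UW with UA:AW = 3:2 ⇒ A = (0, 3/5)
5. E is where the line through L parallel to KR meets line GR ⇒ E = (-2/3, 4/3)
6. Z is where the line through K parallel to LU meets line GA ⇒ Z = (4/9, 7/9)
through Z parallel to LE: direction (-1, 1); meets RU at X = (11/9, 0)
X = R + t·(U−R) with t = -2/9

t = -2/9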